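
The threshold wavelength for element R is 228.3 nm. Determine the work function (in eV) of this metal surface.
5.43 eV

At the threshold wavelength, photon energy equals work function:
φ = hc/λ₀

Calculating:
φ = (6.626×10⁻³⁴ J·s)(3×10⁸ m/s) / (228.3×10⁻⁹ m)
φ = 5.43 eV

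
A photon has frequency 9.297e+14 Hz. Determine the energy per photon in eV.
3.8449 eV

Using E = hf:

E = hf = (6.626×10⁻³⁴ J·s)(9.297e+14 Hz)
E = 3.8449 eV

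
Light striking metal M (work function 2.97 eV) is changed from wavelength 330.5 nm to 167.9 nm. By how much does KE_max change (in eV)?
3.6330 eV

Using Einstein's equation: KE_max = hc/λ - φ

For λ₁ = 330.5 nm:
KE₁ = hc/λ₁ - φ = 3.7514 - 2.97 = 0.7814 eV

For λ₂ = 167.9 nm:
KE₂ = hc/λ₂ - φ = 7.3844 - 2.97 = 4.4144 eV

Change in KE:
ΔKE = KE₂ - KE₁ = 4.4144 - 0.7814 = 3.6330 eV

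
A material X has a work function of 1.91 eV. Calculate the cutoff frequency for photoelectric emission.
4.6184e+14 Hz

The threshold frequency is when the photon energy equals the work function:
hf₀ = φ

Solving for f₀:
f₀ = φ/h = (1.91 eV × 1.602×10⁻¹⁹ J/eV) / (6.626×10⁻³⁴ J·s)
f₀ = 4.6184e+14 Hz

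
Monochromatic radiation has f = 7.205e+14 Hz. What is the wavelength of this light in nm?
416.09 nm

Using the wave equation: c = fλ

Solving for wavelength:
λ = c/f = (3×10⁸ m/s) / (7.205e+14 Hz)
λ = 416.09 nm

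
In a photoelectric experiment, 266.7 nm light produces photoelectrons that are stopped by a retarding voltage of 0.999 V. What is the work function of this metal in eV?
3.65 eV

The stopping potential gives the maximum kinetic energy: KE_max = eV_s = 0.999 eV

From Einstein's photoelectric equation: KE_max = hc/λ - φ
Rearranging: φ = hc/λ - KE_max

Calculate photon energy:
E_photon = hc/λ = (6.626×10⁻³⁴ J·s)(3×10⁸ m/s) / (266.7×10⁻⁹ m) = 4.6488 eV

Therefore:
φ = 4.6488 - 0.999 = 3.65 eV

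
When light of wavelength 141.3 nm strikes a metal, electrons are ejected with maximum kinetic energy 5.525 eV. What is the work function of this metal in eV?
3.25 eV

From Einstein's photoelectric equation: KE_max = hf - φ = hc/λ - φ

Rearranging for φ:
φ = hc/λ - KE_max

Calculate photon energy:
E_photon = hc/λ = 8.7745 eV

Therefore:
φ = 8.7745 - 5.525 = 3.25 eV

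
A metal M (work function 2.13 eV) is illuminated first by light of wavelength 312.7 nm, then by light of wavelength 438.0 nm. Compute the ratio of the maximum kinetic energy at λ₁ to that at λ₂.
2.6188

Using Einstein's equation: KE_max = hc/λ - φ

For λ₁ = 312.7 nm:
E₁ = hc/λ₁ = 3.9650 eV
KE₁ = E₁ - φ = 3.9650 - 2.13 = 1.8350 eV

For λ₂ = 438.0 nm:
E₂ = hc/λ₂ = 2.8307 eV
KE₂ = E₂ - φ = 2.8307 - 2.13 = 0.7007 eV

Ratio: KE₁/KE₂ = 1.8350/0.7007 = 2.6188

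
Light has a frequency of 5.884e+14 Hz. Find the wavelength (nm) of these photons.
509.50 nm

Using the wave equation: c = fλ

Solving for wavelength:
λ = c/f = (3×10⁸ m/s) / (5.884e+14 Hz)
λ = 509.50 nm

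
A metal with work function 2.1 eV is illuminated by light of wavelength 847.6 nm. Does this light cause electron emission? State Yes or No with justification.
No

For photoemission, the photon energy must exceed the work function.

Photon energy: E = hc/λ = 1.4628 eV
Work function: φ = 2.1 eV

Since E_photon (1.4628 eV) < φ (2.1 eV), photoemission will NOT occur.
The threshold wavelength is λ₀ = hc/φ = 590.4 nm.
Since 847.6 nm > 590.4 nm, the photons lack sufficient energy.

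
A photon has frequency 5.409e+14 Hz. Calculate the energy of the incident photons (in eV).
2.2370 eV

Using E = hf:

E = hf = (6.626×10⁻³⁴ J·s)(5.409e+14 Hz)
E = 2.2370 eV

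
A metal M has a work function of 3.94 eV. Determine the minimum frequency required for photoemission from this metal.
9.5269e+14 Hz

The threshold frequency is when the photon energy equals the work function:
hf₀ = φ

Solving for f₀:
f₀ = φ/h = (3.94 eV × 1.602×10⁻¹⁹ J/eV) / (6.626×10⁻³⁴ J·s)
f₀ = 9.5269e+14 Hz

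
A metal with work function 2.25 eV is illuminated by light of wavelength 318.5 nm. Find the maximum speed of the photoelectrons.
7.6017e+05 m/s

First, find the maximum kinetic energy:
E_photon = hc/λ = 3.8928 eV
KE_max = E_photon - φ = 3.8928 - 2.25 = 1.6428 eV

Convert to Joules: KE_max = 1.6428 × 1.602×10⁻¹⁹ J = 2.6320e-19 J

Then use KE = ½mv² to find velocity:
v = √(2·KE/m) = √(2 × 2.6320e-19 J / 9.109e-31 kg)
v = 7.6017e+05 m/s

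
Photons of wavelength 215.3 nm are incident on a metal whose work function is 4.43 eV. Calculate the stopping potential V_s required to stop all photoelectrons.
1.3287 V

The stopping potential V_s satisfies: eV_s = KE_max

First, find KE_max using Einstein's equation:
E_photon = hc/λ = 5.7587 eV
KE_max = E_photon - φ = 5.7587 - 4.43 = 1.3287 eV

Since eV_s = KE_max:
V_s = KE_max/e = 1.3287 V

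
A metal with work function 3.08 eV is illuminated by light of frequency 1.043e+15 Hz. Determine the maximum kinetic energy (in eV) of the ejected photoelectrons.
1.2335 eV

Using Einstein's photoelectric equation: KE_max = hf - φ

First, calculate the photon energy:
E_photon = hf = (6.626×10⁻³⁴ J·s)(1.043e+15 Hz)
E_photon = 4.3135 eV

Then, the maximum kinetic energy:
KE_max = E_photon - φ = 4.3135 eV - 3.08 eV = 1.2335 eV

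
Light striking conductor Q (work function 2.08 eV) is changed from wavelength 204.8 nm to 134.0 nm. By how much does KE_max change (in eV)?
3.1986 eV

Using Einstein's equation: KE_max = hc/λ - φ

For λ₁ = 204.8 nm:
KE₁ = hc/λ₁ - φ = 6.0539 - 2.08 = 3.9739 eV

For λ₂ = 134.0 nm:
KE₂ = hc/λ₂ - φ = 9.2526 - 2.08 = 7.1726 eV

Change in KE:
ΔKE = KE₂ - KE₁ = 7.1726 - 3.9739 = 3.1986 eV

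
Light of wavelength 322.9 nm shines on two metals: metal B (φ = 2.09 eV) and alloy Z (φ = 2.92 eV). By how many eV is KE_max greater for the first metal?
0.8300 eV

Using KE_max = hc/λ - φ for each metal:

Photon energy: E = hc/λ = 3.8397 eV

For metal B (φ₁ = 2.09 eV):
KE₁ = E - φ₁ = 3.8397 - 2.09 = 1.7497 eV

For alloy Z (φ₂ = 2.92 eV):
KE₂ = E - φ₂ = 3.8397 - 2.92 = 0.9197 eV

Difference:
ΔKE = KE₁ - KE₂ = 1.7497 - 0.9197 = 0.8300 eV

Note: The difference equals the difference in work functions: 2.92 - 2.09 = 0.83 eV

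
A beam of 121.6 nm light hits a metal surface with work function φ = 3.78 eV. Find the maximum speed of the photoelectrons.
1.5023e+06 m/s

First, find the maximum kinetic energy:
E_photon = hc/λ = 10.1961 eV
KE_max = E_photon - φ = 10.1961 - 3.78 = 6.4161 eV

Convert to Joules: KE_max = 6.4161 × 1.602×10⁻¹⁹ J = 1.0280e-18 J

Then use KE = ½mv² to find velocity:
v = √(2·KE/m) = √(2 × 1.0280e-18 J / 9.109e-31 kg)
v = 1.5023e+06 m/s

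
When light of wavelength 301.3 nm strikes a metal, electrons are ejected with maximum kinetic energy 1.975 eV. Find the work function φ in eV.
2.14 eV

From Einstein's photoelectric equation: KE_max = hf - φ = hc/λ - φ

Rearranging for φ:
φ = hc/λ - KE_max

Calculate photon energy:
E_photon = hc/λ = 4.1150 eV

Therefore:
φ = 4.1150 - 1.975 = 2.14 eV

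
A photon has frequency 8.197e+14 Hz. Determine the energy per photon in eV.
3.3900 eV

Using E = hf:

E = hf = (6.626×10⁻³⁴ J·s)(8.197e+14 Hz)
E = 3.3900 eV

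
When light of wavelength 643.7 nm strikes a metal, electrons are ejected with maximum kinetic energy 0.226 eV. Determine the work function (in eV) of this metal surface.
1.70 eV

From Einstein's photoelectric equation: KE_max = hf - φ = hc/λ - φ

Rearranging for φ:
φ = hc/λ - KE_max

Calculate photon energy:
E_photon = hc/λ = 1.9261 eV

Therefore:
φ = 1.9261 - 0.226 = 1.70 eV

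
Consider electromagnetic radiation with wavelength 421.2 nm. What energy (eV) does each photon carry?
2.9436 eV

Using E = hf = hc/λ:

E = hc/λ = (6.626×10⁻³⁴ J·s)(3×10⁸ m/s) / (421.2×10⁻⁹ m)
E = 2.9436 eV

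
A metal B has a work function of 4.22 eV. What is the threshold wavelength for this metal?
293.80 nm

The threshold wavelength is when the photon energy equals the work function:
hc/λ₀ = φ

Solving for λ₀:
λ₀ = hc/φ = (6.626×10⁻³⁴ J·s)(3×10⁸ m/s) / (4.22 eV × 1.602×10⁻¹⁹ J/eV)
λ₀ = 293.80 nm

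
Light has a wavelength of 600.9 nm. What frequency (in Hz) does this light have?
4.9891e+14 Hz

Using the wave equation: c = fλ

Solving for frequency:
f = c/λ = (3×10⁸ m/s) / (600.9×10⁻⁹ m)
f = 4.9891e+14 Hz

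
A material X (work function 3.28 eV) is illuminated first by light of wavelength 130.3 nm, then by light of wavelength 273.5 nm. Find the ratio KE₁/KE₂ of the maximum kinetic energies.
4.9753

Using Einstein's equation: KE_max = hc/λ - φ

For λ₁ = 130.3 nm:
E₁ = hc/λ₁ = 9.5153 eV
KE₁ = E₁ - φ = 9.5153 - 3.28 = 6.2353 eV

For λ₂ = 273.5 nm:
E₂ = hc/λ₂ = 4.5332 eV
KE₂ = E₂ - φ = 4.5332 - 3.28 = 1.2532 eV

Ratio: KE₁/KE₂ = 6.2353/1.2532 = 4.9753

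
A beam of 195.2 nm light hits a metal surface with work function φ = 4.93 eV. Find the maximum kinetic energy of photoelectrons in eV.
1.4216 eV

Using Einstein's photoelectric equation: KE_max = hf - φ = hc/λ - φ

First, calculate the photon energy:
E_photon = hc/λ = (6.626×10⁻³⁴ J·s)(3×10⁸ m/s) / (195.2×10⁻⁹ m)
E_photon = 6.3516 eV

Then, the maximum kinetic energy:
KE_max = E_photon - φ = 6.3516 eV - 4.93 eV = 1.4216 eV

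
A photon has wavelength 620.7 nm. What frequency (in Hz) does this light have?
4.8299e+14 Hz

Using the wave equation: c = fλ

Solving for frequency:
f = c/λ = (3×10⁸ m/s) / (620.7×10⁻⁹ m)
f = 4.8299e+14 Hz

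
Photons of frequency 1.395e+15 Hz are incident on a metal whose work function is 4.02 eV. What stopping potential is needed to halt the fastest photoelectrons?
1.7493 V

The stopping potential V_s satisfies: eV_s = KE_max

First, find KE_max using Einstein's equation:
E_photon = hf = (6.626×10⁻³⁴ J·s)(1.395e+15 Hz) = 5.7693 eV
KE_max = E_photon - φ = 5.7693 - 4.02 = 1.7493 eV

Since eV_s = KE_max:
V_s = KE_max/e = 1.7493 V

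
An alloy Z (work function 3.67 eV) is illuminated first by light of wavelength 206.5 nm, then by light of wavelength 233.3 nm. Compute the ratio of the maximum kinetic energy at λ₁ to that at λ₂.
1.4194

Using Einstein's equation: KE_max = hc/λ - φ

For λ₁ = 206.5 nm:
E₁ = hc/λ₁ = 6.0041 eV
KE₁ = E₁ - φ = 6.0041 - 3.67 = 2.3341 eV

For λ₂ = 233.3 nm:
E₂ = hc/λ₂ = 5.3144 eV
KE₂ = E₂ - φ = 5.3144 - 3.67 = 1.6444 eV

Ratio: KE₁/KE₂ = 2.3341/1.6444 = 1.4194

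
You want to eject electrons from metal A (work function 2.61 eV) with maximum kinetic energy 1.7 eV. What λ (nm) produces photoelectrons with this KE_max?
287.67 nm

From Einstein's equation: KE_max = hc/λ - φ

Rearranging for λ:
hc/λ = KE_max + φ
λ = hc/(KE_max + φ)

Required photon energy:
E_photon = KE_max + φ = 1.7 + 2.61 = 4.31 eV

Required wavelength:
λ = hc/E_photon = (6.626×10⁻³⁴)(3×10⁸) / (4.31 × 1.602×10⁻¹⁹)
λ = 287.67 nm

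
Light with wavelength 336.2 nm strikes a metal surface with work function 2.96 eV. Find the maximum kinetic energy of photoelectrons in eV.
0.7278 eV

Using Einstein's photoelectric equation: KE_max = hf - φ = hc/λ - φ

First, calculate the photon energy:
E_photon = hc/λ = (6.626×10⁻³⁴ J·s)(3×10⁸ m/s) / (336.2×10⁻⁹ m)
E_photon = 3.6878 eV

Then, the maximum kinetic energy:
KE_max = E_photon - φ = 3.6878 eV - 2.96 eV = 0.7278 eV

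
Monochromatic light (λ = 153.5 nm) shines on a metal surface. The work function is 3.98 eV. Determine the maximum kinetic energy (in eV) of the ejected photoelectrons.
4.0971 eV

Using Einstein's photoelectric equation: KE_max = hf - φ = hc/λ - φ

First, calculate the photon energy:
E_photon = hc/λ = (6.626×10⁻³⁴ J·s)(3×10⁸ m/s) / (153.5×10⁻⁹ m)
E_photon = 8.0771 eV

Then, the maximum kinetic energy:
KE_max = E_photon - φ = 8.0771 eV - 3.98 eV = 4.0971 eV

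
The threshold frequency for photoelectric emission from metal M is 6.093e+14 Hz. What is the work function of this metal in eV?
2.52 eV

At the threshold frequency, photon energy equals work function:
φ = hf₀

Calculating:
φ = (6.626×10⁻³⁴ J·s)(6.093e+14 Hz)
φ = 2.52 eV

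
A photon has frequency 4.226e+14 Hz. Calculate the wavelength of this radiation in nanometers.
709.40 nm

Using the wave equation: c = fλ

Solving for wavelength:
λ = c/f = (3×10⁸ m/s) / (4.226e+14 Hz)
λ = 709.40 nm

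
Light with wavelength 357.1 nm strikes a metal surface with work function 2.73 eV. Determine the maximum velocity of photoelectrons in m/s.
5.1088e+05 m/s

First, find the maximum kinetic energy:
E_photon = hc/λ = 3.4720 eV
KE_max = E_photon - φ = 3.4720 - 2.73 = 0.7420 eV

Convert to Joules: KE_max = 0.7420 × 1.602×10⁻¹⁹ J = 1.1888e-19 J

Then use KE = ½mv² to find velocity:
v = √(2·KE/m) = √(2 × 1.1888e-19 J / 9.109e-31 kg)
v = 5.1088e+05 m/s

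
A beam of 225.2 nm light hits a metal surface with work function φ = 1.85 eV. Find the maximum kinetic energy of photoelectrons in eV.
3.6555 eV

Using Einstein's photoelectric equation: KE_max = hf - φ = hc/λ - φ

First, calculate the photon energy:
E_photon = hc/λ = (6.626×10⁻³⁴ J·s)(3×10⁸ m/s) / (225.2×10⁻⁹ m)
E_photon = 5.5055 eV

Then, the maximum kinetic energy:
KE_max = E_photon - φ = 5.5055 eV - 1.85 eV = 3.6555 eV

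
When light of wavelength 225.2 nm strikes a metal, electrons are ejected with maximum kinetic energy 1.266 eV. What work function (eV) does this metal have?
4.24 eV

From Einstein's photoelectric equation: KE_max = hf - φ = hc/λ - φ

Rearranging for φ:
φ = hc/λ - KE_max

Calculate photon energy:
E_photon = hc/λ = 5.5055 eV

Therefore:
φ = 5.5055 - 1.266 = 4.24 eV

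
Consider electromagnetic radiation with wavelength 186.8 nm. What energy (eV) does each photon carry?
6.6373 eV

Using E = hf = hc/λ:

E = hc/λ = (6.626×10⁻³⁴ J·s)(3×10⁸ m/s) / (186.8×10⁻⁹ m)
E = 6.6373 eV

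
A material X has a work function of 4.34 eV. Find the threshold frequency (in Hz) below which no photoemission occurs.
1.0494e+15 Hz

The threshold frequency is when the photon energy equals the work function:
hf₀ = φ

Solving for f₀:
f₀ = φ/h = (4.34 eV × 1.602×10⁻¹⁹ J/eV) / (6.626×10⁻³⁴ J·s)
f₀ = 1.0494e+15 Hz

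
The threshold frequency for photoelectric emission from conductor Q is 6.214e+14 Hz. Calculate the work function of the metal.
2.57 eV

At the threshold frequency, photon energy equals work function:
φ = hf₀

Calculating:
φ = (6.626×10⁻³⁴ J·s)(6.214e+14 Hz)
φ = 2.57 eV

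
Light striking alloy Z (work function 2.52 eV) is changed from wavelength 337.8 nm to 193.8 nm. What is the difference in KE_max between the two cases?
2.7272 eV

Using Einstein's equation: KE_max = hc/λ - φ

For λ₁ = 337.8 nm:
KE₁ = hc/λ₁ - φ = 3.6703 - 2.52 = 1.1503 eV

For λ₂ = 193.8 nm:
KE₂ = hc/λ₂ - φ = 6.3975 - 2.52 = 3.8775 eV

Change in KE:
ΔKE = KE₂ - KE₁ = 3.8775 - 1.1503 = 2.7272 eV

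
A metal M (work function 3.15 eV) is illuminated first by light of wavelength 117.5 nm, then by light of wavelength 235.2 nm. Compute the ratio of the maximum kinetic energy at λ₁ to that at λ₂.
3.4891

Using Einstein's equation: KE_max = hc/λ - φ

For λ₁ = 117.5 nm:
E₁ = hc/λ₁ = 10.5518 eV
KE₁ = E₁ - φ = 10.5518 - 3.15 = 7.4018 eV

For λ₂ = 235.2 nm:
E₂ = hc/λ₂ = 5.2714 eV
KE₂ = E₂ - φ = 5.2714 - 3.15 = 2.1214 eV

Ratio: KE₁/KE₂ = 7.4018/2.1214 = 3.4891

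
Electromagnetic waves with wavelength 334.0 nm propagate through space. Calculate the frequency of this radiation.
8.9758e+14 Hz

Using the wave equation: c = fλ

Solving for frequency:
f = c/λ = (3×10⁸ m/s) / (334.0×10⁻⁹ m)
f = 8.9758e+14 Hz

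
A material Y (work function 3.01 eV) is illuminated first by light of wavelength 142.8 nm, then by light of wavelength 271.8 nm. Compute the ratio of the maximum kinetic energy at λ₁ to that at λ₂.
3.6558

Using Einstein's equation: KE_max = hc/λ - φ

For λ₁ = 142.8 nm:
E₁ = hc/λ₁ = 8.6824 eV
KE₁ = E₁ - φ = 8.6824 - 3.01 = 5.6724 eV

For λ₂ = 271.8 nm:
E₂ = hc/λ₂ = 4.5616 eV
KE₂ = E₂ - φ = 4.5616 - 3.01 = 1.5516 eV

Ratio: KE₁/KE₂ = 5.6724/1.5516 = 3.6558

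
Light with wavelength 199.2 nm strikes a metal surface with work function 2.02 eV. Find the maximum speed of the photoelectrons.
1.2161e+06 m/s

First, find the maximum kinetic energy:
E_photon = hc/λ = 6.2241 eV
KE_max = E_photon - φ = 6.2241 - 2.02 = 4.2041 eV

Convert to Joules: KE_max = 4.2041 × 1.602×10⁻¹⁹ J = 6.7357e-19 J

Then use KE = ½mv² to find velocity:
v = √(2·KE/m) = √(2 × 6.7357e-19 J / 9.109e-31 kg)
v = 1.2161e+06 m/s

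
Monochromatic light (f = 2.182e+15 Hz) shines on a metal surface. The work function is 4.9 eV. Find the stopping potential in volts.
4.1240 V

The stopping potential V_s satisfies: eV_s = KE_max

First, find KE_max using Einstein's equation:
E_photon = hf = (6.626×10⁻³⁴ J·s)(2.182e+15 Hz) = 9.0240 eV
KE_max = E_photon - φ = 9.0240 - 4.9 = 4.1240 eV

Since eV_s = KE_max:
V_s = KE_max/e = 4.1240 V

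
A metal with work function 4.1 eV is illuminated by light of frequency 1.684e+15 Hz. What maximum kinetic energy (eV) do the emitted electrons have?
2.8645 eV

Using Einstein's photoelectric equation: KE_max = hf - φ

First, calculate the photon energy:
E_photon = hf = (6.626×10⁻³⁴ J·s)(1.684e+15 Hz)
E_photon = 6.9645 eV

Then, the maximum kinetic energy:
KE_max = E_photon - φ = 6.9645 eV - 4.1 eV = 2.8645 eV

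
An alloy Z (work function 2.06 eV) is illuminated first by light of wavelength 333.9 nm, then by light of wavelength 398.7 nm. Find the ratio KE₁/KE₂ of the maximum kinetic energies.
1.5749

Using Einstein's equation: KE_max = hc/λ - φ

For λ₁ = 333.9 nm:
E₁ = hc/λ₁ = 3.7132 eV
KE₁ = E₁ - φ = 3.7132 - 2.06 = 1.6532 eV

For λ₂ = 398.7 nm:
E₂ = hc/λ₂ = 3.1097 eV
KE₂ = E₂ - φ = 3.1097 - 2.06 = 1.0497 eV

Ratio: KE₁/KE₂ = 1.6532/1.0497 = 1.5749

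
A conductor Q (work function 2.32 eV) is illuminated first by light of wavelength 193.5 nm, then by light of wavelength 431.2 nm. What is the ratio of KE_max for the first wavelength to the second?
7.3604

Using Einstein's equation: KE_max = hc/λ - φ

For λ₁ = 193.5 nm:
E₁ = hc/λ₁ = 6.4075 eV
KE₁ = E₁ - φ = 6.4075 - 2.32 = 4.0875 eV

For λ₂ = 431.2 nm:
E₂ = hc/λ₂ = 2.8753 eV
KE₂ = E₂ - φ = 2.8753 - 2.32 = 0.5553 eV

Ratio: KE₁/KE₂ = 4.0875/0.5553 = 7.3604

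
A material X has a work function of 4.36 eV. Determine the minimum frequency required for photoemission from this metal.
1.0542e+15 Hz

The threshold frequency is when the photon energy equals the work function:
hf₀ = φ

Solving for f₀:
f₀ = φ/h = (4.36 eV × 1.602×10⁻¹⁹ J/eV) / (6.626×10⁻³⁴ J·s)
f₀ = 1.0542e+15 Hz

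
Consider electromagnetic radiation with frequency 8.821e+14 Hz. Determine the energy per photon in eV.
3.6481 eV

Using E = hf:

E = hf = (6.626×10⁻³⁴ J·s)(8.821e+14 Hz)
E = 3.6481 eV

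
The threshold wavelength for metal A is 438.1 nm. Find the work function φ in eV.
2.83 eV

At the threshold wavelength, photon energy equals work function:
φ = hc/λ₀

Calculating:
φ = (6.626×10⁻³⁴ J·s)(3×10⁸ m/s) / (438.1×10⁻⁹ m)
φ = 2.83 eV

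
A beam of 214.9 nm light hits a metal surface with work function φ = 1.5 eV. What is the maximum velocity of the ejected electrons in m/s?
1.2255e+06 m/s

First, find the maximum kinetic energy:
E_photon = hc/λ = 5.7694 eV
KE_max = E_photon - φ = 5.7694 - 1.5 = 4.2694 eV

Convert to Joules: KE_max = 4.2694 × 1.602×10⁻¹⁹ J = 6.8403e-19 J

Then use KE = ½mv² to find velocity:
v = √(2·KE/m) = √(2 × 6.8403e-19 J / 9.109e-31 kg)
v = 1.2255e+06 m/s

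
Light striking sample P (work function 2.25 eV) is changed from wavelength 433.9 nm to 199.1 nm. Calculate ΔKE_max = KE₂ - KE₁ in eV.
3.3698 eV

Using Einstein's equation: KE_max = hc/λ - φ

For λ₁ = 433.9 nm:
KE₁ = hc/λ₁ - φ = 2.8574 - 2.25 = 0.6074 eV

For λ₂ = 199.1 nm:
KE₂ = hc/λ₂ - φ = 6.2272 - 2.25 = 3.9772 eV

Change in KE:
ΔKE = KE₂ - KE₁ = 3.9772 - 0.6074 = 3.3698 eV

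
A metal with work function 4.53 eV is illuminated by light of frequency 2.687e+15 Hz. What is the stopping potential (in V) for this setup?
6.5825 V

The stopping potential V_s satisfies: eV_s = KE_max

First, find KE_max using Einstein's equation:
E_photon = hf = (6.626×10⁻³⁴ J·s)(2.687e+15 Hz) = 11.1125 eV
KE_max = E_photon - φ = 11.1125 - 4.53 = 6.5825 eV

Since eV_s = KE_max:
V_s = KE_max/e = 6.5825 V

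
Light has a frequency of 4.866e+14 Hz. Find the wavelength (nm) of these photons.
616.10 nm

Using the wave equation: c = fλ

Solving for wavelength:
λ = c/f = (3×10⁸ m/s) / (4.866e+14 Hz)
λ = 616.10 nm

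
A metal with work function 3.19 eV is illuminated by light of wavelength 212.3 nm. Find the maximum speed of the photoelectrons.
9.6550e+05 m/s

First, find the maximum kinetic energy:
E_photon = hc/λ = 5.8400 eV
KE_max = E_photon - φ = 5.8400 - 3.19 = 2.6500 eV

Convert to Joules: KE_max = 2.6500 × 1.602×10⁻¹⁹ J = 4.2458e-19 J

Then use KE = ½mv² to find velocity:
v = √(2·KE/m) = √(2 × 4.2458e-19 J / 9.109e-31 kg)
v = 9.6550e+05 m/s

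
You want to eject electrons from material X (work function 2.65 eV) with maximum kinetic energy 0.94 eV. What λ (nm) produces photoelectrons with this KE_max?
345.36 nm

From Einstein's equation: KE_max = hc/λ - φ

Rearranging for λ:
hc/λ = KE_max + φ
λ = hc/(KE_max + φ)

Required photon energy:
E_photon = KE_max + φ = 0.94 + 2.65 = 3.59 eV

Required wavelength:
λ = hc/E_photon = (6.626×10⁻³⁴)(3×10⁸) / (3.59 × 1.602×10⁻¹⁹)
λ = 345.36 nm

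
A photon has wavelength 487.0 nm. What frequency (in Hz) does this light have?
6.1559e+14 Hz

Using the wave equation: c = fλ

Solving for frequency:
f = c/λ = (3×10⁸ m/s) / (487.0×10⁻⁹ m)
f = 6.1559e+14 Hz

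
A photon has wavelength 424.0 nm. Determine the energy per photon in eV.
2.9242 eV

Using E = hf = hc/λ:

E = hc/λ = (6.626×10⁻³⁴ J·s)(3×10⁸ m/s) / (424.0×10⁻⁹ m)
E = 2.9242 eV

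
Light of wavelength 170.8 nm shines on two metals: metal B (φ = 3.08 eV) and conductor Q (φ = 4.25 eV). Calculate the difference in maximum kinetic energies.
1.1700 eV

Using KE_max = hc/λ - φ for each metal:

Photon energy: E = hc/λ = 7.2590 eV

For metal B (φ₁ = 3.08 eV):
KE₁ = E - φ₁ = 7.2590 - 3.08 = 4.1790 eV

For conductor Q (φ₂ = 4.25 eV):
KE₂ = E - φ₂ = 7.2590 - 4.25 = 3.0090 eV

Difference:
ΔKE = KE₁ - KE₂ = 4.1790 - 3.0090 = 1.1700 eV

Note: The difference equals the difference in work functions: 4.25 - 3.08 = 1.17 eV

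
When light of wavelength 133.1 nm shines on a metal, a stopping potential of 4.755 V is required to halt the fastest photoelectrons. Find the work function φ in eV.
4.56 eV

The stopping potential gives the maximum kinetic energy: KE_max = eV_s = 4.755 eV

From Einstein's photoelectric equation: KE_max = hc/λ - φ
Rearranging: φ = hc/λ - KE_max

Calculate photon energy:
E_photon = hc/λ = (6.626×10⁻³⁴ J·s)(3×10⁸ m/s) / (133.1×10⁻⁹ m) = 9.3151 eV

Therefore:
φ = 9.3151 - 4.755 = 4.56 eV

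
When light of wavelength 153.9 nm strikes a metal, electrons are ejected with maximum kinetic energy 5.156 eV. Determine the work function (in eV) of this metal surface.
2.90 eV

From Einstein's photoelectric equation: KE_max = hf - φ = hc/λ - φ

Rearranging for φ:
φ = hc/λ - KE_max

Calculate photon energy:
E_photon = hc/λ = 8.0562 eV

Therefore:
φ = 8.0562 - 5.156 = 2.90 eV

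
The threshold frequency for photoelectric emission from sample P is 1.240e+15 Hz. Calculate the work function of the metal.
5.13 eV

At the threshold frequency, photon energy equals work function:
φ = hf₀

Calculating:
φ = (6.626×10⁻³⁴ J·s)(1.240e+15 Hz)
φ = 5.13 eV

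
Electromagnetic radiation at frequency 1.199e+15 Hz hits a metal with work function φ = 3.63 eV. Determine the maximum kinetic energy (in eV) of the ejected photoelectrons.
1.3287 eV

Using Einstein's photoelectric equation: KE_max = hf - φ

First, calculate the photon energy:
E_photon = hf = (6.626×10⁻³⁴ J·s)(1.199e+15 Hz)
E_photon = 4.9587 eV

Then, the maximum kinetic energy:
KE_max = E_photon - φ = 4.9587 eV - 3.63 eV = 1.3287 eV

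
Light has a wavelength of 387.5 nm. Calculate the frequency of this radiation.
7.7366e+14 Hz

Using the wave equation: c = fλ

Solving for frequency:
f = c/λ = (3×10⁸ m/s) / (387.5×10⁻⁹ m)
f = 7.7366e+14 Hz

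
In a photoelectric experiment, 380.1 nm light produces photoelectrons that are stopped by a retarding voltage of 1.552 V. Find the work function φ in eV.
1.71 eV

The stopping potential gives the maximum kinetic energy: KE_max = eV_s = 1.552 eV

From Einstein's photoelectric equation: KE_max = hc/λ - φ
Rearranging: φ = hc/λ - KE_max

Calculate photon energy:
E_photon = hc/λ = (6.626×10⁻³⁴ J·s)(3×10⁸ m/s) / (380.1×10⁻⁹ m) = 3.2619 eV

Therefore:
φ = 3.2619 - 1.552 = 1.71 eV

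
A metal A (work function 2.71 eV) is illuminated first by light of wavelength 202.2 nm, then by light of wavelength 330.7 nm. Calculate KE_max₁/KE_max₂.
3.2929

Using Einstein's equation: KE_max = hc/λ - φ

For λ₁ = 202.2 nm:
E₁ = hc/λ₁ = 6.1318 eV
KE₁ = E₁ - φ = 6.1318 - 2.71 = 3.4218 eV

For λ₂ = 330.7 nm:
E₂ = hc/λ₂ = 3.7491 eV
KE₂ = E₂ - φ = 3.7491 - 2.71 = 1.0391 eV

Ratio: KE₁/KE₂ = 3.4218/1.0391 = 3.2929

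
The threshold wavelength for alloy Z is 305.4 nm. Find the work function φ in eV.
4.06 eV

At the threshold wavelength, photon energy equals work function:
φ = hc/λ₀

Calculating:
φ = (6.626×10⁻³⁴ J·s)(3×10⁸ m/s) / (305.4×10⁻⁹ m)
φ = 4.06 eV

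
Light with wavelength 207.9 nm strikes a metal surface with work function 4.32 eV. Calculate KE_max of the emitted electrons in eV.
1.6436 eV

Using Einstein's photoelectric equation: KE_max = hf - φ = hc/λ - φ

First, calculate the photon energy:
E_photon = hc/λ = (6.626×10⁻³⁴ J·s)(3×10⁸ m/s) / (207.9×10⁻⁹ m)
E_photon = 5.9636 eV

Then, the maximum kinetic energy:
KE_max = E_photon - φ = 5.9636 eV - 4.32 eV = 1.6436 eV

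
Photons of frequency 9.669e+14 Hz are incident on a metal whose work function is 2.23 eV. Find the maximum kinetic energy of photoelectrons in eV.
1.7688 eV

Using Einstein's photoelectric equation: KE_max = hf - φ

First, calculate the photon energy:
E_photon = hf = (6.626×10⁻³⁴ J·s)(9.669e+14 Hz)
E_photon = 3.9988 eV

Then, the maximum kinetic energy:
KE_max = E_photon - φ = 3.9988 eV - 2.23 eV = 1.7688 eV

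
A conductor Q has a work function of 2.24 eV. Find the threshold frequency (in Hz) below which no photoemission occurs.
5.4163e+14 Hz

The threshold frequency is when the photon energy equals the work function:
hf₀ = φ

Solving for f₀:
f₀ = φ/h = (2.24 eV × 1.602×10⁻¹⁹ J/eV) / (6.626×10⁻³⁴ J·s)
f₀ = 5.4163e+14 Hz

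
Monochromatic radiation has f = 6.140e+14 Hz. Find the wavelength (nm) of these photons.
488.26 nm

Using the wave equation: c = fλ

Solving for wavelength:
λ = c/f = (3×10⁸ m/s) / (6.140e+14 Hz)
λ = 488.26 nm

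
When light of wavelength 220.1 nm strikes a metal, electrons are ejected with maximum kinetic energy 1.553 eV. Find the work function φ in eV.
4.08 eV

From Einstein's photoelectric equation: KE_max = hf - φ = hc/λ - φ

Rearranging for φ:
φ = hc/λ - KE_max

Calculate photon energy:
E_photon = hc/λ = 5.6331 eV

Therefore:
φ = 5.6331 - 1.553 = 4.08 eV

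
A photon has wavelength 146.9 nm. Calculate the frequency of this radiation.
2.0408e+15 Hz

Using the wave equation: c = fλ

Solving for frequency:
f = c/λ = (3×10⁸ m/s) / (146.9×10⁻⁹ m)
f = 2.0408e+15 Hz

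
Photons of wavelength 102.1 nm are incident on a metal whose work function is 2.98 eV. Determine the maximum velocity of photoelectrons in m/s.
1.7954e+06 m/s

First, find the maximum kinetic energy:
E_photon = hc/λ = 12.1434 eV
KE_max = E_photon - φ = 12.1434 - 2.98 = 9.1634 eV

Convert to Joules: KE_max = 9.1634 × 1.602×10⁻¹⁹ J = 1.4681e-18 J

Then use KE = ½mv² to find velocity:
v = √(2·KE/m) = √(2 × 1.4681e-18 J / 9.109e-31 kg)
v = 1.7954e+06 m/s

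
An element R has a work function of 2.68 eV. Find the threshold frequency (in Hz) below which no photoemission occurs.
6.4802e+14 Hz

The threshold frequency is when the photon energy equals the work function:
hf₀ = φ

Solving for f₀:
f₀ = φ/h = (2.68 eV × 1.602×10⁻¹⁹ J/eV) / (6.626×10⁻³⁴ J·s)
f₀ = 6.4802e+14 Hz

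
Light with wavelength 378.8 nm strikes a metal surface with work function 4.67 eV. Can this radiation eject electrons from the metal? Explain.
No

For photoemission, the photon energy must exceed the work function.

Photon energy: E = hc/λ = 3.2731 eV
Work function: φ = 4.67 eV

Since E_photon (3.2731 eV) < φ (4.67 eV), photoemission will NOT occur.
The threshold wavelength is λ₀ = hc/φ = 265.5 nm.
Since 378.8 nm > 265.5 nm, the photons lack sufficient energy.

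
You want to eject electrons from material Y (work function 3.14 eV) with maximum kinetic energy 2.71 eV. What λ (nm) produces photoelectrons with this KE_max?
211.94 nm

From Einstein's equation: KE_max = hc/λ - φ

Rearranging for λ:
hc/λ = KE_max + φ
λ = hc/(KE_max + φ)

Required photon energy:
E_photon = KE_max + φ = 2.71 + 3.14 = 5.85 eV

Required wavelength:
λ = hc/E_photon = (6.626×10⁻³⁴)(3×10⁸) / (5.85 × 1.602×10⁻¹⁹)
λ = 211.94 nm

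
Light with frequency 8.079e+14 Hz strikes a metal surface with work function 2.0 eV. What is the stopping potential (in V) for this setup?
1.3412 V

The stopping potential V_s satisfies: eV_s = KE_max

First, find KE_max using Einstein's equation:
E_photon = hf = (6.626×10⁻³⁴ J·s)(8.079e+14 Hz) = 3.3412 eV
KE_max = E_photon - φ = 3.3412 - 2.0 = 1.3412 eV

Since eV_s = KE_max:
V_s = KE_max/e = 1.3412 V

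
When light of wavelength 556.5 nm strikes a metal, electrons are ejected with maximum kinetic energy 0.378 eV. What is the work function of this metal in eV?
1.85 eV

From Einstein's photoelectric equation: KE_max = hf - φ = hc/λ - φ

Rearranging for φ:
φ = hc/λ - KE_max

Calculate photon energy:
E_photon = hc/λ = 2.2279 eV

Therefore:
φ = 2.2279 - 0.378 = 1.85 eV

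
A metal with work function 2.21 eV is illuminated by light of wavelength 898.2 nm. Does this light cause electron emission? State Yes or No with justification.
No

For photoemission, the photon energy must exceed the work function.

Photon energy: E = hc/λ = 1.3804 eV
Work function: φ = 2.21 eV

Since E_photon (1.3804 eV) < φ (2.21 eV), photoemission will NOT occur.
The threshold wavelength is λ₀ = hc/φ = 561.0 nm.
Since 898.2 nm > 561.0 nm, the photons lack sufficient energy.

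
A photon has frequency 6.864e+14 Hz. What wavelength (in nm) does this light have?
436.76 nm

Using the wave equation: c = fλ

Solving for wavelength:
λ = c/f = (3×10⁸ m/s) / (6.864e+14 Hz)
λ = 436.76 nm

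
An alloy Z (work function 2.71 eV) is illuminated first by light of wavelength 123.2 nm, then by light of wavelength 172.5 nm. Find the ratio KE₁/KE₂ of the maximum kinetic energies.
1.6424

Using Einstein's equation: KE_max = hc/λ - φ

For λ₁ = 123.2 nm:
E₁ = hc/λ₁ = 10.0637 eV
KE₁ = E₁ - φ = 10.0637 - 2.71 = 7.3537 eV

For λ₂ = 172.5 nm:
E₂ = hc/λ₂ = 7.1875 eV
KE₂ = E₂ - φ = 7.1875 - 2.71 = 4.4775 eV

Ratio: KE₁/KE₂ = 7.3537/4.4775 = 1.6424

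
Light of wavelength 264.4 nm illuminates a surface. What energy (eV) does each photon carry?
4.6893 eV

Using E = hf = hc/λ:

E = hc/λ = (6.626×10⁻³⁴ J·s)(3×10⁸ m/s) / (264.4×10⁻⁹ m)
E = 4.6893 eV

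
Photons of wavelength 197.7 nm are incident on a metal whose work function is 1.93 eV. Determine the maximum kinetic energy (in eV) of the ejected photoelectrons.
4.3413 eV

Using Einstein's photoelectric equation: KE_max = hf - φ = hc/λ - φ

First, calculate the photon energy:
E_photon = hc/λ = (6.626×10⁻³⁴ J·s)(3×10⁸ m/s) / (197.7×10⁻⁹ m)
E_photon = 6.2713 eV

Then, the maximum kinetic energy:
KE_max = E_photon - φ = 6.2713 eV - 1.93 eV = 4.3413 eV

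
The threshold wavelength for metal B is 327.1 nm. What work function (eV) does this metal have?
3.79 eV

At the threshold wavelength, photon energy equals work function:
φ = hc/λ₀

Calculating:
φ = (6.626×10⁻³⁴ J·s)(3×10⁸ m/s) / (327.1×10⁻⁹ m)
φ = 3.79 eV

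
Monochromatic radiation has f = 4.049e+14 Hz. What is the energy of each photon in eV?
1.6745 eV

Using E = hf:

E = hf = (6.626×10⁻³⁴ J·s)(4.049e+14 Hz)
E = 1.6745 eV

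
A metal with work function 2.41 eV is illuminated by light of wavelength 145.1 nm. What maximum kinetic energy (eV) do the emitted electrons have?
6.1347 eV

Using Einstein's photoelectric equation: KE_max = hf - φ = hc/λ - φ

First, calculate the photon energy:
E_photon = hc/λ = (6.626×10⁻³⁴ J·s)(3×10⁸ m/s) / (145.1×10⁻⁹ m)
E_photon = 8.5447 eV

Then, the maximum kinetic energy:
KE_max = E_photon - φ = 8.5447 eV - 2.41 eV = 6.1347 eV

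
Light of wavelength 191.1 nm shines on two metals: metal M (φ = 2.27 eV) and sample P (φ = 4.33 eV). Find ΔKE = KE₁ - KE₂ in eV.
2.0600 eV

Using KE_max = hc/λ - φ for each metal:

Photon energy: E = hc/λ = 6.4879 eV

For metal M (φ₁ = 2.27 eV):
KE₁ = E - φ₁ = 6.4879 - 2.27 = 4.2179 eV

For sample P (φ₂ = 4.33 eV):
KE₂ = E - φ₂ = 6.4879 - 4.33 = 2.1579 eV

Difference:
ΔKE = KE₁ - KE₂ = 4.2179 - 2.1579 = 2.0600 eV

Note: The difference equals the difference in work functions: 4.33 - 2.27 = 2.06 eV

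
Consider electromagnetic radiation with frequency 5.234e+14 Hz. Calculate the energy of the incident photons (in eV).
2.1646 eV

Using E = hf:

E = hf = (6.626×10⁻³⁴ J·s)(5.234e+14 Hz)
E = 2.1646 eV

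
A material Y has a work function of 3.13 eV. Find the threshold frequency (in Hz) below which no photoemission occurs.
7.5683e+14 Hz

The threshold frequency is when the photon energy equals the work function:
hf₀ = φ

Solving for f₀:
f₀ = φ/h = (3.13 eV × 1.602×10⁻¹⁹ J/eV) / (6.626×10⁻³⁴ J·s)
f₀ = 7.5683e+14 Hz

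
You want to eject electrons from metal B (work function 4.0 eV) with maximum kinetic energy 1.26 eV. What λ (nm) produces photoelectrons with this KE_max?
235.71 nm

From Einstein's equation: KE_max = hc/λ - φ

Rearranging for λ:
hc/λ = KE_max + φ
λ = hc/(KE_max + φ)

Required photon energy:
E_photon = KE_max + φ = 1.26 + 4.0 = 5.26 eV

Required wavelength:
λ = hc/E_photon = (6.626×10⁻³⁴)(3×10⁸) / (5.26 × 1.602×10⁻¹⁹)
λ = 235.71 nm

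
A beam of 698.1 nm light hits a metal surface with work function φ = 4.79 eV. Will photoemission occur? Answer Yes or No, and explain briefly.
No

For photoemission, the photon energy must exceed the work function.

Photon energy: E = hc/λ = 1.7760 eV
Work function: φ = 4.79 eV

Since E_photon (1.7760 eV) < φ (4.79 eV), photoemission will NOT occur.
The threshold wavelength is λ₀ = hc/φ = 258.8 nm.
Since 698.1 nm > 258.8 nm, the photons lack sufficient energy.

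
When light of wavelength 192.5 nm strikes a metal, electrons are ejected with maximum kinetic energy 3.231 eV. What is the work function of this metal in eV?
3.21 eV

From Einstein's photoelectric equation: KE_max = hf - φ = hc/λ - φ

Rearranging for φ:
φ = hc/λ - KE_max

Calculate photon energy:
E_photon = hc/λ = 6.4407 eV

Therefore:
φ = 6.4407 - 3.231 = 3.21 eV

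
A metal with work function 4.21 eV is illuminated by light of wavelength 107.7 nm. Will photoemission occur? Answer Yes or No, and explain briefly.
Yes

For photoemission, the photon energy must exceed the work function.

Photon energy: E = hc/λ = 11.5120 eV
Work function: φ = 4.21 eV

Since E_photon (11.5120 eV) > φ (4.21 eV), photoemission WILL occur.
The threshold wavelength is λ₀ = hc/φ = 294.5 nm.
Since 107.7 nm < 294.5 nm, the light has sufficient energy.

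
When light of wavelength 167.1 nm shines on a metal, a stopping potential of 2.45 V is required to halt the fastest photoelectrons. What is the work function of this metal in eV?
4.97 eV

The stopping potential gives the maximum kinetic energy: KE_max = eV_s = 2.45 eV

From Einstein's photoelectric equation: KE_max = hc/λ - φ
Rearranging: φ = hc/λ - KE_max

Calculate photon energy:
E_photon = hc/λ = (6.626×10⁻³⁴ J·s)(3×10⁸ m/s) / (167.1×10⁻⁹ m) = 7.4198 eV

Therefore:
φ = 7.4198 - 2.45 = 4.97 eV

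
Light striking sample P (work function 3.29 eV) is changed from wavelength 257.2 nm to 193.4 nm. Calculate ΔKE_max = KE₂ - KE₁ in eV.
1.5902 eV

Using Einstein's equation: KE_max = hc/λ - φ

For λ₁ = 257.2 nm:
KE₁ = hc/λ₁ - φ = 4.8205 - 3.29 = 1.5305 eV

For λ₂ = 193.4 nm:
KE₂ = hc/λ₂ - φ = 6.4108 - 3.29 = 3.1208 eV

Change in KE:
ΔKE = KE₂ - KE₁ = 3.1208 - 1.5305 = 1.5902 eV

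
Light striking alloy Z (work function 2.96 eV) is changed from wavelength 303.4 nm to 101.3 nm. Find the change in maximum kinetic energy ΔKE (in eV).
8.1528 eV

Using Einstein's equation: KE_max = hc/λ - φ

For λ₁ = 303.4 nm:
KE₁ = hc/λ₁ - φ = 4.0865 - 2.96 = 1.1265 eV

For λ₂ = 101.3 nm:
KE₂ = hc/λ₂ - φ = 12.2393 - 2.96 = 9.2793 eV

Change in KE:
ΔKE = KE₂ - KE₁ = 9.2793 - 1.1265 = 8.1528 eV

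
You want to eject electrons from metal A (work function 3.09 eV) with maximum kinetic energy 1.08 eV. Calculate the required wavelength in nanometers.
297.32 nm

From Einstein's equation: KE_max = hc/λ - φ

Rearranging for λ:
hc/λ = KE_max + φ
λ = hc/(KE_max + φ)

Required photon energy:
E_photon = KE_max + φ = 1.08 + 3.09 = 4.17 eV

Required wavelength:
λ = hc/E_photon = (6.626×10⁻³⁴)(3×10⁸) / (4.17 × 1.602×10⁻¹⁹)
λ = 297.32 nm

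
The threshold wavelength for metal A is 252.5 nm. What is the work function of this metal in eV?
4.91 eV

At the threshold wavelength, photon energy equals work function:
φ = hc/λ₀

Calculating:
φ = (6.626×10⁻³⁴ J·s)(3×10⁸ m/s) / (252.5×10⁻⁹ m)
φ = 4.91 eV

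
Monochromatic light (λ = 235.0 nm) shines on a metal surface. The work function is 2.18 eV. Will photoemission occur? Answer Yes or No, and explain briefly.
Yes

For photoemission, the photon energy must exceed the work function.

Photon energy: E = hc/λ = 5.2759 eV
Work function: φ = 2.18 eV

Since E_photon (5.2759 eV) > φ (2.18 eV), photoemission WILL occur.
The threshold wavelength is λ₀ = hc/φ = 568.7 nm.
Since 235.0 nm < 568.7 nm, the light has sufficient energy.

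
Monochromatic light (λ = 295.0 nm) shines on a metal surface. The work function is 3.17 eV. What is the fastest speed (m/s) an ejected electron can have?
6.0276e+05 m/s

First, find the maximum kinetic energy:
E_photon = hc/λ = 4.2029 eV
KE_max = E_photon - φ = 4.2029 - 3.17 = 1.0329 eV

Convert to Joules: KE_max = 1.0329 × 1.602×10⁻¹⁹ J = 1.6548e-19 J

Then use KE = ½mv² to find velocity:
v = √(2·KE/m) = √(2 × 1.6548e-19 J / 9.109e-31 kg)
v = 6.0276e+05 m/s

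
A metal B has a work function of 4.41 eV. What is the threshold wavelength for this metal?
281.14 nm

The threshold wavelength is when the photon energy equals the work function:
hc/λ₀ = φ

Solving for λ₀:
λ₀ = hc/φ = (6.626×10⁻³⁴ J·s)(3×10⁸ m/s) / (4.41 eV × 1.602×10⁻¹⁹ J/eV)
λ₀ = 281.14 nm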